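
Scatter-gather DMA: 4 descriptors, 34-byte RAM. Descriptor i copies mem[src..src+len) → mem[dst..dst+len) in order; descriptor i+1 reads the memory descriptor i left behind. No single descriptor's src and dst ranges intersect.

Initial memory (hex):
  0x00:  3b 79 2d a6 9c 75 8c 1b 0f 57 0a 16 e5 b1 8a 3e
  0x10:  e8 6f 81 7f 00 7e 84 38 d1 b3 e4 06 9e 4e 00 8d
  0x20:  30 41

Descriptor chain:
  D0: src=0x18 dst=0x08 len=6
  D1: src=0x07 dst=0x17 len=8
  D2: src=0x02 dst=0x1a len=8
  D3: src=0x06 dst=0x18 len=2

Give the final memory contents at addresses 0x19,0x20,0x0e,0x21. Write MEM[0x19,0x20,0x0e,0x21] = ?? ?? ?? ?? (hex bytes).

  after D0: wrote 6B at 0x08 = d1b3e4069e4e
  after D1: wrote 8B at 0x17 = 1bd1b3e4069e4e8a
  after D2: wrote 8B at 0x1a = 2da69c758c1bd1b3
  after D3: wrote 2B at 0x18 = 8c1b
query mem[0x19]=0x1b, mem[0x20]=0xd1, mem[0x0e]=0x8a, mem[0x21]=0xb3

MEM[0x19,0x20,0x0e,0x21] = 1b d1 8a b3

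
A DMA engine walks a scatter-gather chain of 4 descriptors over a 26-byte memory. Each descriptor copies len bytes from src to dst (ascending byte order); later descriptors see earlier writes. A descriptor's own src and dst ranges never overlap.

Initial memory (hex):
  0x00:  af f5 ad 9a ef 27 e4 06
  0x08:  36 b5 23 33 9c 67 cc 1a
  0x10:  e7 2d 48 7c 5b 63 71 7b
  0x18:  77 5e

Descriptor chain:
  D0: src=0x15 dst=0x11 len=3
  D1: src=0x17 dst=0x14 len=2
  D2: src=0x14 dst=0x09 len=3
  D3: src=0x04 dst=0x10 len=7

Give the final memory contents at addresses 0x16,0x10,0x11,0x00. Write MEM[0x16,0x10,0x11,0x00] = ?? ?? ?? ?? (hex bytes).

[0] 0x15->0x11 len=3 : 63 71 7b
[1] 0x17->0x14 len=2 : 7b 77
[2] 0x14->0x09 len=3 : 7b 77 71
[3] 0x04->0x10 len=7 : ef 27 e4 06 36 7b 77
query mem[0x16]=0x77, mem[0x10]=0xef, mem[0x11]=0x27, mem[0x00]=0xaf

MEM[0x16,0x10,0x11,0x00] = 77 ef 27 af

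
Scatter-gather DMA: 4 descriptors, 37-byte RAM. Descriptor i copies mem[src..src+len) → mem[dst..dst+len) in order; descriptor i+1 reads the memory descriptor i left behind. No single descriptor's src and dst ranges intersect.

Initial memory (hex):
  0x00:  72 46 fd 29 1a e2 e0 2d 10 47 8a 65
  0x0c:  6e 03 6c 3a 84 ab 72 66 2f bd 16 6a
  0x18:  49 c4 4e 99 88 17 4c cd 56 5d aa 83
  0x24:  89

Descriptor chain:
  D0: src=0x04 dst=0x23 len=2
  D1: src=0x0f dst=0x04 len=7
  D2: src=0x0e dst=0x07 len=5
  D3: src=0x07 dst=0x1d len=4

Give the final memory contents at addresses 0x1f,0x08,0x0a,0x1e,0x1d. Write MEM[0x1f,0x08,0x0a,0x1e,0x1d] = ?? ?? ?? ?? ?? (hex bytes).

MEM[0x1f,0x08,0x0a,0x1e,0x1d] = 84 3a ab 3a 6c

[0] 0x04->0x23 len=2 : 1a e2
[1] 0x0f->0x04 len=7 : 3a 84 ab 72 66 2f bd
[2] 0x0e->0x07 len=5 : 6c 3a 84 ab 72
[3] 0x07->0x1d len=4 : 6c 3a 84 ab
query mem[0x1f]=0x84, mem[0x08]=0x3a, mem[0x0a]=0xab, mem[0x1e]=0x3a, mem[0x1d]=0x6c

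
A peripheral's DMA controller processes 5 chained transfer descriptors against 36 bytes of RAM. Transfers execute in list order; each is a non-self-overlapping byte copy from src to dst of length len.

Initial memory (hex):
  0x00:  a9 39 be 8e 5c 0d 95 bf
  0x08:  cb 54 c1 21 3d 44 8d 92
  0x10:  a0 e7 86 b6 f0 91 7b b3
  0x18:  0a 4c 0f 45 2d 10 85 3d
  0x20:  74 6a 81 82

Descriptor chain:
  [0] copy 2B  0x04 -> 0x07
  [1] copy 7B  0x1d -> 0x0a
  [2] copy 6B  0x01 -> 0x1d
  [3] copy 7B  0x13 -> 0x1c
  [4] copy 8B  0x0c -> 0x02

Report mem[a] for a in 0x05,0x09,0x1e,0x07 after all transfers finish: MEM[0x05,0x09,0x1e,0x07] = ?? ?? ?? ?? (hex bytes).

  after D0: wrote 2B at 0x07 = 5c0d
  after D1: wrote 7B at 0x0a = 10853d746a8182
  after D2: wrote 6B at 0x1d = 39be8e5c0d95
  after D3: wrote 7B at 0x1c = b6f0917bb30a4c
  after D4: wrote 8B at 0x02 = 3d746a8182e786b6
query mem[0x05]=0x81, mem[0x09]=0xb6, mem[0x1e]=0x91, mem[0x07]=0xe7

MEM[0x05,0x09,0x1e,0x07] = 81 b6 91 e7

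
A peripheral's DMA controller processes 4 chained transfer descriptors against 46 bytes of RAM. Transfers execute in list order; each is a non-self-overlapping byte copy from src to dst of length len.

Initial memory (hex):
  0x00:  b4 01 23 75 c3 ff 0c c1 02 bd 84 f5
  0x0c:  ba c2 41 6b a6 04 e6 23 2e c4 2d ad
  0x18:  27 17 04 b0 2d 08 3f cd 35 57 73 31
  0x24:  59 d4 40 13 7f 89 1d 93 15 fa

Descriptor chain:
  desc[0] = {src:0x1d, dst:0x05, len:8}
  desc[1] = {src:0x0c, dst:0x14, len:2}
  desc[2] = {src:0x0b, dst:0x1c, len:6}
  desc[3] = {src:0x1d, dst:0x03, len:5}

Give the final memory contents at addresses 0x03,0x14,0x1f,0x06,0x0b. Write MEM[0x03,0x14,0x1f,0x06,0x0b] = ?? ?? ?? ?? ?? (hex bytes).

  after D0: wrote 8B at 0x05 = 083fcd3557733159
  after D1: wrote 2B at 0x14 = 59c2
  after D2: wrote 6B at 0x1c = 3159c2416ba6
  after D3: wrote 5B at 0x03 = 59c2416ba6
query mem[0x03]=0x59, mem[0x14]=0x59, mem[0x1f]=0x41, mem[0x06]=0x6b, mem[0x0b]=0x31

MEM[0x03,0x14,0x1f,0x06,0x0b] = 59 59 41 6b 31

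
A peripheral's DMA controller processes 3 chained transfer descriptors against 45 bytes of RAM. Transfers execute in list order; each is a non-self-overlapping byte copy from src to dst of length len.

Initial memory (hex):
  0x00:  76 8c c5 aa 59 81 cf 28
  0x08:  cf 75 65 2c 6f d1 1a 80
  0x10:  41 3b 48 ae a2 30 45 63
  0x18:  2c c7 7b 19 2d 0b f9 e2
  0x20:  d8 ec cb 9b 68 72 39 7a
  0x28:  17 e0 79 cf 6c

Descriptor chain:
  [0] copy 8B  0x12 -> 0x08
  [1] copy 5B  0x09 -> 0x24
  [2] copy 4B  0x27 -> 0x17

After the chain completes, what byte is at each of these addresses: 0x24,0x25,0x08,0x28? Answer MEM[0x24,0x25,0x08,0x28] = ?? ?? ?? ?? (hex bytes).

MEM[0x24,0x25,0x08,0x28] = ae a2 48 63

  after D0: wrote 8B at 0x08 = 48aea23045632cc7
  after D1: wrote 5B at 0x24 = aea2304563
  after D2: wrote 4B at 0x17 = 4563e079
query mem[0x24]=0xae, mem[0x25]=0xa2, mem[0x08]=0x48, mem[0x28]=0x63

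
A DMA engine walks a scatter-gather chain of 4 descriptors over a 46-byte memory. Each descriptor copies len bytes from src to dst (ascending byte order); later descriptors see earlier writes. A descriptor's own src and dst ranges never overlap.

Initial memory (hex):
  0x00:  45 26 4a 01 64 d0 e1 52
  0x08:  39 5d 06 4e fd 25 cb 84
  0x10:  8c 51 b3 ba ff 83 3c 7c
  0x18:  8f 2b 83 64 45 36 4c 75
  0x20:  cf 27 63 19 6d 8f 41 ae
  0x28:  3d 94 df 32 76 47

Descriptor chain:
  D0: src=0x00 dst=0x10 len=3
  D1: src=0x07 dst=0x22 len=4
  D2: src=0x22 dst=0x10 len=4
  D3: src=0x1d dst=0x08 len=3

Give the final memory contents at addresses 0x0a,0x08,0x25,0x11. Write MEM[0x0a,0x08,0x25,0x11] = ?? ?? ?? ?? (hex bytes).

MEM[0x0a,0x08,0x25,0x11] = 75 36 06 39

[0] 0x00->0x10 len=3 : 45 26 4a
[1] 0x07->0x22 len=4 : 52 39 5d 06
[2] 0x22->0x10 len=4 : 52 39 5d 06
[3] 0x1d->0x08 len=3 : 36 4c 75
query mem[0x0a]=0x75, mem[0x08]=0x36, mem[0x25]=0x06, mem[0x11]=0x39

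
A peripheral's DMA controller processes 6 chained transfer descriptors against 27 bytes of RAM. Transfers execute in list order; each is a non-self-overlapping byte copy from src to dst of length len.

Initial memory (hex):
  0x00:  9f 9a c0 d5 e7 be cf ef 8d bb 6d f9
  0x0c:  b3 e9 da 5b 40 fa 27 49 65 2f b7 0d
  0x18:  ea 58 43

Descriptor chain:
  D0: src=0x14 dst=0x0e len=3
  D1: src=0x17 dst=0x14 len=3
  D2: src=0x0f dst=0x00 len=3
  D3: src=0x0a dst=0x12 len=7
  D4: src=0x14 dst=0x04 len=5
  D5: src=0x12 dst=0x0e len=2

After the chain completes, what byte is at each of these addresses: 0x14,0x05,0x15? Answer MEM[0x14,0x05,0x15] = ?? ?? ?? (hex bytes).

  after D0: wrote 3B at 0x0e = 652fb7
  after D1: wrote 3B at 0x14 = 0dea58
  after D2: wrote 3B at 0x00 = 2fb7fa
  after D3: wrote 7B at 0x12 = 6df9b3e9652fb7
  after D4: wrote 5B at 0x04 = b3e9652fb7
  after D5: wrote 2B at 0x0e = 6df9
query mem[0x14]=0xb3, mem[0x05]=0xe9, mem[0x15]=0xe9

MEM[0x14,0x05,0x15] = b3 e9 e9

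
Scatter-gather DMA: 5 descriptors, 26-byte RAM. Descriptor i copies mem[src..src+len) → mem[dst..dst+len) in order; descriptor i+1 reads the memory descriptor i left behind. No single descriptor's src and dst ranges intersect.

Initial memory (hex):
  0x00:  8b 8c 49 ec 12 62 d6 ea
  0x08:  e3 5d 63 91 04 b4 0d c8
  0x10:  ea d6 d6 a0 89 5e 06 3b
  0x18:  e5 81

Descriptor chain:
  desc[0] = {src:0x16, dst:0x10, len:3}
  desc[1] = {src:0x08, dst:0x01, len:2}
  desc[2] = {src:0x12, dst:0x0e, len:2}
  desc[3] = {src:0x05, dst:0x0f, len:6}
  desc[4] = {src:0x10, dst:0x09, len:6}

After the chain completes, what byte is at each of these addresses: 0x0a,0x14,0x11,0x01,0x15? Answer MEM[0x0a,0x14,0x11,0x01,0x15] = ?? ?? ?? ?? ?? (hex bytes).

MEM[0x0a,0x14,0x11,0x01,0x15] = ea 63 ea e3 5e

D0: mem[0x10..0x12] <- [06 3b e5]
D1: mem[0x01..0x02] <- [e3 5d]
D2: mem[0x0e..0x0f] <- [e5 a0]
D3: mem[0x0f..0x14] <- [62 d6 ea e3 5d 63]
D4: mem[0x09..0x0e] <- [d6 ea e3 5d 63 5e]
query mem[0x0a]=0xea, mem[0x14]=0x63, mem[0x11]=0xea, mem[0x01]=0xe3, mem[0x15]=0x5e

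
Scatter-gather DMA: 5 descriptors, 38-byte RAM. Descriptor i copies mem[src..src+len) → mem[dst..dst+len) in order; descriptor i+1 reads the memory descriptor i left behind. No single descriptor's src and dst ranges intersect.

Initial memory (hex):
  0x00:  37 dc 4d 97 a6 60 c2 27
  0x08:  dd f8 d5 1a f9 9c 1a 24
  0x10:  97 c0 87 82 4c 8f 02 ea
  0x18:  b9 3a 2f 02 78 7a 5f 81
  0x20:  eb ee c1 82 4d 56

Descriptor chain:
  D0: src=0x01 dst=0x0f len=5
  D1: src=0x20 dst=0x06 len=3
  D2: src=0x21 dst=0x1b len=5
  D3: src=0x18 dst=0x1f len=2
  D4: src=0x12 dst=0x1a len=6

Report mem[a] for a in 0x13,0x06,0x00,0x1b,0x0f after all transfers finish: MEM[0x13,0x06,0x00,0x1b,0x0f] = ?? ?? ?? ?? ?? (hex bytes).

MEM[0x13,0x06,0x00,0x1b,0x0f] = 60 eb 37 60 dc

#0 dst[0x0f+5] := {0xdc,0x4d,0x97,0xa6,0x60}
#1 dst[0x06+3] := {0xeb,0xee,0xc1}
#2 dst[0x1b+5] := {0xee,0xc1,0x82,0x4d,0x56}
#3 dst[0x1f+2] := {0xb9,0x3a}
#4 dst[0x1a+6] := {0xa6,0x60,0x4c,0x8f,0x02,0xea}
query mem[0x13]=0x60, mem[0x06]=0xeb, mem[0x00]=0x37, mem[0x1b]=0x60, mem[0x0f]=0xdc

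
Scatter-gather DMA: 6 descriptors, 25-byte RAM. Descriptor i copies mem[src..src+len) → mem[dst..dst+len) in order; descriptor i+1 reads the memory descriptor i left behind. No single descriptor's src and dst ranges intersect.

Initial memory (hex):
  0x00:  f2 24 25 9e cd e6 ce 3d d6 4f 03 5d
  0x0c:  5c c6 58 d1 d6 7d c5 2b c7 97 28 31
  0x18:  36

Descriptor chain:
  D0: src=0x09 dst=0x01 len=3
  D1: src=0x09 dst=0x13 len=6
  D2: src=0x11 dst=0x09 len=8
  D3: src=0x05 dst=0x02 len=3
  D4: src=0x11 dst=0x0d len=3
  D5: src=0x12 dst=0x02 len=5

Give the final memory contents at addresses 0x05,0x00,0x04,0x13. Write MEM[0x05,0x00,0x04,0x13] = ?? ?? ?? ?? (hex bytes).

D0: mem[0x01..0x03] <- [4f 03 5d]
D1: mem[0x13..0x18] <- [4f 03 5d 5c c6 58]
D2: mem[0x09..0x10] <- [7d c5 4f 03 5d 5c c6 58]
D3: mem[0x02..0x04] <- [e6 ce 3d]
D4: mem[0x0d..0x0f] <- [7d c5 4f]
D5: mem[0x02..0x06] <- [c5 4f 03 5d 5c]
query mem[0x05]=0x5d, mem[0x00]=0xf2, mem[0x04]=0x03, mem[0x13]=0x4f

MEM[0x05,0x00,0x04,0x13] = 5d f2 03 4f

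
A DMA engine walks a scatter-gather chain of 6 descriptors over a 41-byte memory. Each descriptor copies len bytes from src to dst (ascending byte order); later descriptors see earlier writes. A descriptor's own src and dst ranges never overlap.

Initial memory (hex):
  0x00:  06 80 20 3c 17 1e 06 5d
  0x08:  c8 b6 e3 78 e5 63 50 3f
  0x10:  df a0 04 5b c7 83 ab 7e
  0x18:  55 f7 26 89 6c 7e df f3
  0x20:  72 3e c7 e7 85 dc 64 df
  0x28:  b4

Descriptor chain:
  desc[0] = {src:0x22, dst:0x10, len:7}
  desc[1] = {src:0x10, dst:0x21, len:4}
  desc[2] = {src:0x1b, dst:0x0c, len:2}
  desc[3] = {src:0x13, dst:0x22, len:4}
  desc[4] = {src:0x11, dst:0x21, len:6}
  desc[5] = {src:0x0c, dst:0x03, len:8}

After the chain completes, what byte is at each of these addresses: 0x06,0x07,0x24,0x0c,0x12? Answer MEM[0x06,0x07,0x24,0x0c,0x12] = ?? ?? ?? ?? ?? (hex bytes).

D0: mem[0x10..0x16] <- [c7 e7 85 dc 64 df b4]
D1: mem[0x21..0x24] <- [c7 e7 85 dc]
D2: mem[0x0c..0x0d] <- [89 6c]
D3: mem[0x22..0x25] <- [dc 64 df b4]
D4: mem[0x21..0x26] <- [e7 85 dc 64 df b4]
D5: mem[0x03..0x0a] <- [89 6c 50 3f c7 e7 85 dc]
query mem[0x06]=0x3f, mem[0x07]=0xc7, mem[0x24]=0x64, mem[0x0c]=0x89, mem[0x12]=0x85

MEM[0x06,0x07,0x24,0x0c,0x12] = 3f c7 64 89 85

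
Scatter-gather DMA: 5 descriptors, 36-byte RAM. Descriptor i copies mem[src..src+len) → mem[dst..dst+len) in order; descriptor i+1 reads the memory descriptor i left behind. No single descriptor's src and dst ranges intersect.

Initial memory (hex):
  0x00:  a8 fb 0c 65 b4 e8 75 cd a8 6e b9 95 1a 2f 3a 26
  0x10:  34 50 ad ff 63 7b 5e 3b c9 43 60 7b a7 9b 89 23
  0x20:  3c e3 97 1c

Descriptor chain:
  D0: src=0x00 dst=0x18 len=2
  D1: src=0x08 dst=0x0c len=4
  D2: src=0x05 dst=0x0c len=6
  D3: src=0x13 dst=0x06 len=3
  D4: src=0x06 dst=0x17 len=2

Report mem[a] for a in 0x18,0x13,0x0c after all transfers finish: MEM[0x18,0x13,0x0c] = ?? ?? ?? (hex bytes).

[0] 0x00->0x18 len=2 : a8 fb
[1] 0x08->0x0c len=4 : a8 6e b9 95
[2] 0x05->0x0c len=6 : e8 75 cd a8 6e b9
[3] 0x13->0x06 len=3 : ff 63 7b
[4] 0x06->0x17 len=2 : ff 63
query mem[0x18]=0x63, mem[0x13]=0xff, mem[0x0c]=0xe8

MEM[0x18,0x13,0x0c] = 63 ff e8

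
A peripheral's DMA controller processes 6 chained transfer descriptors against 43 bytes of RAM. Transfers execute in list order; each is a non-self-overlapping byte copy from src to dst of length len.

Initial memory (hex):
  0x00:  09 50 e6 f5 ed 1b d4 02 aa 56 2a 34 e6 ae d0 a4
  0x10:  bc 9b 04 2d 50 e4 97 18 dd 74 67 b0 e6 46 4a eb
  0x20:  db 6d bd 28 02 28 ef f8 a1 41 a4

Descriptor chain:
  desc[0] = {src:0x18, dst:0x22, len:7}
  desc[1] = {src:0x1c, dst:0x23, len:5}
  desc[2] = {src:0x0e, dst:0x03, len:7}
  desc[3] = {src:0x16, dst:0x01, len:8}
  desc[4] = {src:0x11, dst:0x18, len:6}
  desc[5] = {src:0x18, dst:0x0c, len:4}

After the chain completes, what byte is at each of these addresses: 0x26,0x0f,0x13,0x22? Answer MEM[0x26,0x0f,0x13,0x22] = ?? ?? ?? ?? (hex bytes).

  after D0: wrote 7B at 0x22 = dd7467b0e6464a
  after D1: wrote 5B at 0x23 = e6464aebdb
  after D2: wrote 7B at 0x03 = d0a4bc9b042d50
  after D3: wrote 8B at 0x01 = 9718dd7467b0e646
  after D4: wrote 6B at 0x18 = 9b042d50e497
  after D5: wrote 4B at 0x0c = 9b042d50
query mem[0x26]=0xeb, mem[0x0f]=0x50, mem[0x13]=0x2d, mem[0x22]=0xdd

MEM[0x26,0x0f,0x13,0x22] = eb 50 2d dd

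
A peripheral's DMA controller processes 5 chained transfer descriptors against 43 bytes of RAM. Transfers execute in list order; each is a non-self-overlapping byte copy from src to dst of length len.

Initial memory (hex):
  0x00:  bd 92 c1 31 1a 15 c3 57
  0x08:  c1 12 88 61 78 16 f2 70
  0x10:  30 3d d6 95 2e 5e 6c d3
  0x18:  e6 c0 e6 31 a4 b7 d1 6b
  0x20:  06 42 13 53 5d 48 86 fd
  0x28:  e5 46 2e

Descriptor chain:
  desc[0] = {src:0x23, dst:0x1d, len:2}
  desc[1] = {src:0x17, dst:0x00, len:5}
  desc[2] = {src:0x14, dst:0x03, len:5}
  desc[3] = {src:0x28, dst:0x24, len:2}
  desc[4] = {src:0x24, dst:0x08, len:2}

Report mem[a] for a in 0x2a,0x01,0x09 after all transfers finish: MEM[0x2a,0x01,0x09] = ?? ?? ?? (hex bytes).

[0] 0x23->0x1d len=2 : 53 5d
[1] 0x17->0x00 len=5 : d3 e6 c0 e6 31
[2] 0x14->0x03 len=5 : 2e 5e 6c d3 e6
[3] 0x28->0x24 len=2 : e5 46
[4] 0x24->0x08 len=2 : e5 46
query mem[0x2a]=0x2e, mem[0x01]=0xe6, mem[0x09]=0x46

MEM[0x2a,0x01,0x09] = 2e e6 46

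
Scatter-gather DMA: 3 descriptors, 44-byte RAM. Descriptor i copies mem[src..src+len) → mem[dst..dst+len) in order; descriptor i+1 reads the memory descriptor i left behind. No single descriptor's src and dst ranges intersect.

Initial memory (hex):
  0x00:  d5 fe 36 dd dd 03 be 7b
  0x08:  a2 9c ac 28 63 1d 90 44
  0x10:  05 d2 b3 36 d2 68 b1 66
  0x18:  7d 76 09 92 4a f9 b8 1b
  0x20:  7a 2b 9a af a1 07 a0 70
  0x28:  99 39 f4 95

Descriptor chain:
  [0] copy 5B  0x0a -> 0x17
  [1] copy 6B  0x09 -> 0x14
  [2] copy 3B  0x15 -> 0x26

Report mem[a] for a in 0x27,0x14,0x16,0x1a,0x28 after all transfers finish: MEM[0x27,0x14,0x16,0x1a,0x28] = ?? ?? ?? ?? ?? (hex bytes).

[0] 0x0a->0x17 len=5 : ac 28 63 1d 90
[1] 0x09->0x14 len=6 : 9c ac 28 63 1d 90
[2] 0x15->0x26 len=3 : ac 28 63
query mem[0x27]=0x28, mem[0x14]=0x9c, mem[0x16]=0x28, mem[0x1a]=0x1d, mem[0x28]=0x63

MEM[0x27,0x14,0x16,0x1a,0x28] = 28 9c 28 1d 63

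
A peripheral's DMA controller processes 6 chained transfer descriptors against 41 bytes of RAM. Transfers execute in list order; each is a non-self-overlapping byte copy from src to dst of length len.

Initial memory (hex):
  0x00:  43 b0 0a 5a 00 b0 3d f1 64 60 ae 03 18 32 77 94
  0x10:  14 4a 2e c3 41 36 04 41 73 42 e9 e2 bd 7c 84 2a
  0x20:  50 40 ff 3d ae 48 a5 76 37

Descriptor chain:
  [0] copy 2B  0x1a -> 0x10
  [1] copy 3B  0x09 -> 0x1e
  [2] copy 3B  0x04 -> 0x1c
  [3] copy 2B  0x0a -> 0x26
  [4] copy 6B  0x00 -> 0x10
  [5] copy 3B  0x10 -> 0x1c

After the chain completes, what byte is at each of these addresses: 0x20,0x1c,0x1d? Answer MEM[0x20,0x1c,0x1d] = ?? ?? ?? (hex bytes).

MEM[0x20,0x1c,0x1d] = 03 43 b0

  after D0: wrote 2B at 0x10 = e9e2
  after D1: wrote 3B at 0x1e = 60ae03
  after D2: wrote 3B at 0x1c = 00b03d
  after D3: wrote 2B at 0x26 = ae03
  after D4: wrote 6B at 0x10 = 43b00a5a00b0
  after D5: wrote 3B at 0x1c = 43b00a
query mem[0x20]=0x03, mem[0x1c]=0x43, mem[0x1d]=0xb0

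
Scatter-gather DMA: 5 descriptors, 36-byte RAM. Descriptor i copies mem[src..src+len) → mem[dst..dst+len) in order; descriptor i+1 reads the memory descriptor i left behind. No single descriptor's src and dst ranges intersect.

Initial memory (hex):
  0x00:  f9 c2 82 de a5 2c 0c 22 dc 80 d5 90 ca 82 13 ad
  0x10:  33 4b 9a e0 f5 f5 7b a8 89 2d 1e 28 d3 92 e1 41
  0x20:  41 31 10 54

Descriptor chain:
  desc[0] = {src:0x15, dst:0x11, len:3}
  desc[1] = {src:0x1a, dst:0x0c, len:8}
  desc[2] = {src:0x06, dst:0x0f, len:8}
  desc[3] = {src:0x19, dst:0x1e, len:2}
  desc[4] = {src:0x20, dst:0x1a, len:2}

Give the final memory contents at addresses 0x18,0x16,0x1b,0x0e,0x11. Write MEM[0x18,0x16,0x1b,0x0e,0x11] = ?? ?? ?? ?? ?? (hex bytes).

D0: mem[0x11..0x13] <- [f5 7b a8]
D1: mem[0x0c..0x13] <- [1e 28 d3 92 e1 41 41 31]
D2: mem[0x0f..0x16] <- [0c 22 dc 80 d5 90 1e 28]
D3: mem[0x1e..0x1f] <- [2d 1e]
D4: mem[0x1a..0x1b] <- [41 31]
query mem[0x18]=0x89, mem[0x16]=0x28, mem[0x1b]=0x31, mem[0x0e]=0xd3, mem[0x11]=0xdc

MEM[0x18,0x16,0x1b,0x0e,0x11] = 89 28 31 d3 dc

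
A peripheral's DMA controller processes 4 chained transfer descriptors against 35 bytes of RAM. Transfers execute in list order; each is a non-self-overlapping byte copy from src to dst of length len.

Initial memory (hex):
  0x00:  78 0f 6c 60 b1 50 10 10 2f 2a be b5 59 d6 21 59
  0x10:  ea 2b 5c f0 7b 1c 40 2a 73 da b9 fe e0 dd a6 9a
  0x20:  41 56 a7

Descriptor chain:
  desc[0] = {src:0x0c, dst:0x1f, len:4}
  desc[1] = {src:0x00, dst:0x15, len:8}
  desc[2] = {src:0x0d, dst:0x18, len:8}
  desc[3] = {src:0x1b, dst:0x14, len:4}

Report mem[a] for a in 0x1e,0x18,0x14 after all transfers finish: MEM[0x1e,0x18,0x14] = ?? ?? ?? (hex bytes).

MEM[0x1e,0x18,0x14] = f0 d6 ea

  after D0: wrote 4B at 0x1f = 59d62159
  after D1: wrote 8B at 0x15 = 780f6c60b1501010
  after D2: wrote 8B at 0x18 = d62159ea2b5cf07b
  after D3: wrote 4B at 0x14 = ea2b5cf0
query mem[0x1e]=0xf0, mem[0x18]=0xd6, mem[0x14]=0xea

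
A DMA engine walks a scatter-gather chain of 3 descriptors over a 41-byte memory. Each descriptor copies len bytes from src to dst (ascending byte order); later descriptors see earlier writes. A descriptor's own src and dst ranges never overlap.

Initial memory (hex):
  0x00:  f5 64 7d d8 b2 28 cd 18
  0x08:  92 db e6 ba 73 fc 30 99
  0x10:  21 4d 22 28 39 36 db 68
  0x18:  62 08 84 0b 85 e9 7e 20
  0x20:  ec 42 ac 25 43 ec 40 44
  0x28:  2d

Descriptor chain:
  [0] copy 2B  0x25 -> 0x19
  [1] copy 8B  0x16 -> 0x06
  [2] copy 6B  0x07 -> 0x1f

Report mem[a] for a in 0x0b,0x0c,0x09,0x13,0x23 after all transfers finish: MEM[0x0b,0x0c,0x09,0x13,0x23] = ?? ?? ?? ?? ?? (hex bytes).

#0 dst[0x19+2] := {0xec,0x40}
#1 dst[0x06+8] := {0xdb,0x68,0x62,0xec,0x40,0x0b,0x85,0xe9}
#2 dst[0x1f+6] := {0x68,0x62,0xec,0x40,0x0b,0x85}
query mem[0x0b]=0x0b, mem[0x0c]=0x85, mem[0x09]=0xec, mem[0x13]=0x28, mem[0x23]=0x0b

MEM[0x0b,0x0c,0x09,0x13,0x23] = 0b 85 ec 28 0b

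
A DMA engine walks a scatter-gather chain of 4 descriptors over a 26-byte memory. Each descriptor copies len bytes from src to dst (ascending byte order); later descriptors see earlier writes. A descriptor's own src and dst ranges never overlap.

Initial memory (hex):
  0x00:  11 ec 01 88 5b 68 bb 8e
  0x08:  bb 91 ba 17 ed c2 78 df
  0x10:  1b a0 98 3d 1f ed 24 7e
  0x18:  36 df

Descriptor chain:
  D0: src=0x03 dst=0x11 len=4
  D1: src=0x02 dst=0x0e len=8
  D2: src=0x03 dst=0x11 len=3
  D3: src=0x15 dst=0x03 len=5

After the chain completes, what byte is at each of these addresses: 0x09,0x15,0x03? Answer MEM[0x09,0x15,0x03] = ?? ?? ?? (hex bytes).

MEM[0x09,0x15,0x03] = 91 91 91

#0 dst[0x11+4] := {0x88,0x5b,0x68,0xbb}
#1 dst[0x0e+8] := {0x01,0x88,0x5b,0x68,0xbb,0x8e,0xbb,0x91}
#2 dst[0x11+3] := {0x88,0x5b,0x68}
#3 dst[0x03+5] := {0x91,0x24,0x7e,0x36,0xdf}
query mem[0x09]=0x91, mem[0x15]=0x91, mem[0x03]=0x91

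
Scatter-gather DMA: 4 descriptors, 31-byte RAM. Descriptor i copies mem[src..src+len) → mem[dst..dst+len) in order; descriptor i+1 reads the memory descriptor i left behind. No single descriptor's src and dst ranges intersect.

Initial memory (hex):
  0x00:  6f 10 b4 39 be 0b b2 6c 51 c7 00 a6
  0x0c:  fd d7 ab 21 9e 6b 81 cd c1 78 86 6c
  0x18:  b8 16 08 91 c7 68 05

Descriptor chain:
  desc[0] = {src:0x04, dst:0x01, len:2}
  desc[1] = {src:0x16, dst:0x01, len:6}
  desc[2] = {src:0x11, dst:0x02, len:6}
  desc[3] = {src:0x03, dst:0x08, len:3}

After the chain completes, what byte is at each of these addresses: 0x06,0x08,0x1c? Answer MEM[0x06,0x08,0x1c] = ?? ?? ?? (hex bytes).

MEM[0x06,0x08,0x1c] = 78 81 c7

#0 dst[0x01+2] := {0xbe,0x0b}
#1 dst[0x01+6] := {0x86,0x6c,0xb8,0x16,0x08,0x91}
#2 dst[0x02+6] := {0x6b,0x81,0xcd,0xc1,0x78,0x86}
#3 dst[0x08+3] := {0x81,0xcd,0xc1}
query mem[0x06]=0x78, mem[0x08]=0x81, mem[0x1c]=0xc7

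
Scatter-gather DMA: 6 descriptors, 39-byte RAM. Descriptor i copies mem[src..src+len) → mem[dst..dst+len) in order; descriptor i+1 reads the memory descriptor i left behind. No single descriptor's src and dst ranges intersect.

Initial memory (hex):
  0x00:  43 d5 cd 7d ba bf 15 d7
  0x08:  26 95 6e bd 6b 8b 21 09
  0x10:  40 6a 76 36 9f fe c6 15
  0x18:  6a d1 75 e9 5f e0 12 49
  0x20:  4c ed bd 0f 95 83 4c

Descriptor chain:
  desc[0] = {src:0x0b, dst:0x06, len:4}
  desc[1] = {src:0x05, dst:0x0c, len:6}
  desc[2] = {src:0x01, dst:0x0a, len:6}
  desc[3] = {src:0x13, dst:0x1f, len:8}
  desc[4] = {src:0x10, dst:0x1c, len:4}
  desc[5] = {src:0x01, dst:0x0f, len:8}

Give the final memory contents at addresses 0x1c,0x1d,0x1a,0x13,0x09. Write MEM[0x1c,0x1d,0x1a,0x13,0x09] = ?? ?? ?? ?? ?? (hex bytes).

D0: mem[0x06..0x09] <- [bd 6b 8b 21]
D1: mem[0x0c..0x11] <- [bf bd 6b 8b 21 6e]
D2: mem[0x0a..0x0f] <- [d5 cd 7d ba bf bd]
D3: mem[0x1f..0x26] <- [36 9f fe c6 15 6a d1 75]
D4: mem[0x1c..0x1f] <- [21 6e 76 36]
D5: mem[0x0f..0x16] <- [d5 cd 7d ba bf bd 6b 8b]
query mem[0x1c]=0x21, mem[0x1d]=0x6e, mem[0x1a]=0x75, mem[0x13]=0xbf, mem[0x09]=0x21

MEM[0x1c,0x1d,0x1a,0x13,0x09] = 21 6e 75 bf 21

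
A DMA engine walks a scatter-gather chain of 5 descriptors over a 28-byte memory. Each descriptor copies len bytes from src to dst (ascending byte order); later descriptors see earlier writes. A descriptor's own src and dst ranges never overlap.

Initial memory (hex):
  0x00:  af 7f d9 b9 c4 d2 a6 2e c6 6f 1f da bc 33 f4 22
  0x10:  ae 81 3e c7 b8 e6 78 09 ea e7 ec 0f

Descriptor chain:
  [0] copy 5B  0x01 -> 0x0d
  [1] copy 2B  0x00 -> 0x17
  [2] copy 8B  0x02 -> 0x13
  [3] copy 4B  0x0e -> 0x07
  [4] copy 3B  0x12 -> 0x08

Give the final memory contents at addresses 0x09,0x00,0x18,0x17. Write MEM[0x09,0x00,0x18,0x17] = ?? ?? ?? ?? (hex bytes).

MEM[0x09,0x00,0x18,0x17] = d9 af 2e a6

D0: mem[0x0d..0x11] <- [7f d9 b9 c4 d2]
D1: mem[0x17..0x18] <- [af 7f]
D2: mem[0x13..0x1a] <- [d9 b9 c4 d2 a6 2e c6 6f]
D3: mem[0x07..0x0a] <- [d9 b9 c4 d2]
D4: mem[0x08..0x0a] <- [3e d9 b9]
query mem[0x09]=0xd9, mem[0x00]=0xaf, mem[0x18]=0x2e, mem[0x17]=0xa6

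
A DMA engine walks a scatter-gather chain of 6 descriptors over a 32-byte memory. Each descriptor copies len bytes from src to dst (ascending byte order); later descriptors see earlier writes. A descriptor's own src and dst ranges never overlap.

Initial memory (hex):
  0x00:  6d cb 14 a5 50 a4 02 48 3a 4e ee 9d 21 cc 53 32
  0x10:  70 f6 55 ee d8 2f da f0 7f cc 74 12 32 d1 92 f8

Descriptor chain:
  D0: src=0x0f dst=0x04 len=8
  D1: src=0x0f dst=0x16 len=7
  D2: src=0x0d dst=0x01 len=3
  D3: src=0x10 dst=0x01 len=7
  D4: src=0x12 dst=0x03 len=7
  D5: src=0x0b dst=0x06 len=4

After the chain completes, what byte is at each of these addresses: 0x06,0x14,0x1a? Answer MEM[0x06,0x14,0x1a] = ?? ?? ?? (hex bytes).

#0 dst[0x04+8] := {0x32,0x70,0xf6,0x55,0xee,0xd8,0x2f,0xda}
#1 dst[0x16+7] := {0x32,0x70,0xf6,0x55,0xee,0xd8,0x2f}
#2 dst[0x01+3] := {0xcc,0x53,0x32}
#3 dst[0x01+7] := {0x70,0xf6,0x55,0xee,0xd8,0x2f,0x32}
#4 dst[0x03+7] := {0x55,0xee,0xd8,0x2f,0x32,0x70,0xf6}
#5 dst[0x06+4] := {0xda,0x21,0xcc,0x53}
query mem[0x06]=0xda, mem[0x14]=0xd8, mem[0x1a]=0xee

MEM[0x06,0x14,0x1a] = da d8 ee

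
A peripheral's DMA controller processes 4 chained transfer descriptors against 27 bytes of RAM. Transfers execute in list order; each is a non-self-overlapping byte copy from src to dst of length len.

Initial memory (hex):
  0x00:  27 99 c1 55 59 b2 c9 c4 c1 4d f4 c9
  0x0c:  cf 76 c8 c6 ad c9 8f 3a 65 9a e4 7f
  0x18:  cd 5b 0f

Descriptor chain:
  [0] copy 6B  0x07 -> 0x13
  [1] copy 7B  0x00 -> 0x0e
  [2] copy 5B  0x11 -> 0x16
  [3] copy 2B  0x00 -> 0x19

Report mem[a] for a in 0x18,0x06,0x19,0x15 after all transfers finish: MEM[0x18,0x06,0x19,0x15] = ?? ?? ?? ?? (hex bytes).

MEM[0x18,0x06,0x19,0x15] = b2 c9 27 4d

[0] 0x07->0x13 len=6 : c4 c1 4d f4 c9 cf
[1] 0x00->0x0e len=7 : 27 99 c1 55 59 b2 c9
[2] 0x11->0x16 len=5 : 55 59 b2 c9 4d
[3] 0x00->0x19 len=2 : 27 99
query mem[0x18]=0xb2, mem[0x06]=0xc9, mem[0x19]=0x27, mem[0x15]=0x4d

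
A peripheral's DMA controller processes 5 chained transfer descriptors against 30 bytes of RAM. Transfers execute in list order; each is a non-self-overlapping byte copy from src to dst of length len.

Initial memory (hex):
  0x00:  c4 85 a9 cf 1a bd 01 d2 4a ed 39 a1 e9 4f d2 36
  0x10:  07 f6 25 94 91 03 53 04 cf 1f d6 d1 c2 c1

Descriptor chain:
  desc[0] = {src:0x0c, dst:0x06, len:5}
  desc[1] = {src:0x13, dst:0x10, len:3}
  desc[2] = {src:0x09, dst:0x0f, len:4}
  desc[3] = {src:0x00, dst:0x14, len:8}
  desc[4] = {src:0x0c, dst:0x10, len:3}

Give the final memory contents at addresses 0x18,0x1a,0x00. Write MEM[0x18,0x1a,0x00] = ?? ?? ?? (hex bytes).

D0: mem[0x06..0x0a] <- [e9 4f d2 36 07]
D1: mem[0x10..0x12] <- [94 91 03]
D2: mem[0x0f..0x12] <- [36 07 a1 e9]
D3: mem[0x14..0x1b] <- [c4 85 a9 cf 1a bd e9 4f]
D4: mem[0x10..0x12] <- [e9 4f d2]
query mem[0x18]=0x1a, mem[0x1a]=0xe9, mem[0x00]=0xc4

MEM[0x18,0x1a,0x00] = 1a e9 c4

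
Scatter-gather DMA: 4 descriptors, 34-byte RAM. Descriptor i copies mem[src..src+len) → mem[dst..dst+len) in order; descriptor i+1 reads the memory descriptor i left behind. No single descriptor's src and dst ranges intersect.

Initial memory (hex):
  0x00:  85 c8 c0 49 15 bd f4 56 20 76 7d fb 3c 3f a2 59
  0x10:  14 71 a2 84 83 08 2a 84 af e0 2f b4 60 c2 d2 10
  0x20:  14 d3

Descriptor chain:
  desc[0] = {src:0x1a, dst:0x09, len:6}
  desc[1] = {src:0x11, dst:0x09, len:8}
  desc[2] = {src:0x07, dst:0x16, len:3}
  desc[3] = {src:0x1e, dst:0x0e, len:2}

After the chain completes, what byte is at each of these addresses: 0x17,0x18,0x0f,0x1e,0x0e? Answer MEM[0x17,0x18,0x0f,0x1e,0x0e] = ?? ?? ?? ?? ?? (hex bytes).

D0: mem[0x09..0x0e] <- [2f b4 60 c2 d2 10]
D1: mem[0x09..0x10] <- [71 a2 84 83 08 2a 84 af]
D2: mem[0x16..0x18] <- [56 20 71]
D3: mem[0x0e..0x0f] <- [d2 10]
query mem[0x17]=0x20, mem[0x18]=0x71, mem[0x0f]=0x10, mem[0x1e]=0xd2, mem[0x0e]=0xd2

MEM[0x17,0x18,0x0f,0x1e,0x0e] = 20 71 10 d2 d2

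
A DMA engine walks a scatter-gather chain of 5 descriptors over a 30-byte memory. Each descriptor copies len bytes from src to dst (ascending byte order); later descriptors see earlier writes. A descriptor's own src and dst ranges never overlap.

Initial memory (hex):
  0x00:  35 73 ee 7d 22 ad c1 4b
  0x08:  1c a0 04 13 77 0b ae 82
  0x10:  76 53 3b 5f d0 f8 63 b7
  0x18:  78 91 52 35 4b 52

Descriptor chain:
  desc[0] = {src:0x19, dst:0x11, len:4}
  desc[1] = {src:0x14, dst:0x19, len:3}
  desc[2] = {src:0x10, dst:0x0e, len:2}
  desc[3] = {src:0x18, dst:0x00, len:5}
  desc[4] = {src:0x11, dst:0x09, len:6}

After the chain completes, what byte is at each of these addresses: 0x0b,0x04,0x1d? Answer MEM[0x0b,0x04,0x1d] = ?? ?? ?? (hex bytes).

[0] 0x19->0x11 len=4 : 91 52 35 4b
[1] 0x14->0x19 len=3 : 4b f8 63
[2] 0x10->0x0e len=2 : 76 91
[3] 0x18->0x00 len=5 : 78 4b f8 63 4b
[4] 0x11->0x09 len=6 : 91 52 35 4b f8 63
query mem[0x0b]=0x35, mem[0x04]=0x4b, mem[0x1d]=0x52

MEM[0x0b,0x04,0x1d] = 35 4b 52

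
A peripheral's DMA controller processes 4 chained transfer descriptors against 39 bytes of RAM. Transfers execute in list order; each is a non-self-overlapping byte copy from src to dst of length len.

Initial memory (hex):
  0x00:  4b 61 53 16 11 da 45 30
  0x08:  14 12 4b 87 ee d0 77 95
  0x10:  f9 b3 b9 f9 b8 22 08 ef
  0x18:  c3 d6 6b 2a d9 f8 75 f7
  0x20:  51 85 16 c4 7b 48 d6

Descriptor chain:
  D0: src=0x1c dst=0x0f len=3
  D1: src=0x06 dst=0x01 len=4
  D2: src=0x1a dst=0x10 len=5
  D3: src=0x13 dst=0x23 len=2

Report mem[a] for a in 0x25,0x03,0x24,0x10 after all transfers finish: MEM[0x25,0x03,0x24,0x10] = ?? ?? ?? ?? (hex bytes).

MEM[0x25,0x03,0x24,0x10] = 48 14 75 6b

  after D0: wrote 3B at 0x0f = d9f875
  after D1: wrote 4B at 0x01 = 45301412
  after D2: wrote 5B at 0x10 = 6b2ad9f875
  after D3: wrote 2B at 0x23 = f875
query mem[0x25]=0x48, mem[0x03]=0x14, mem[0x24]=0x75, mem[0x10]=0x6b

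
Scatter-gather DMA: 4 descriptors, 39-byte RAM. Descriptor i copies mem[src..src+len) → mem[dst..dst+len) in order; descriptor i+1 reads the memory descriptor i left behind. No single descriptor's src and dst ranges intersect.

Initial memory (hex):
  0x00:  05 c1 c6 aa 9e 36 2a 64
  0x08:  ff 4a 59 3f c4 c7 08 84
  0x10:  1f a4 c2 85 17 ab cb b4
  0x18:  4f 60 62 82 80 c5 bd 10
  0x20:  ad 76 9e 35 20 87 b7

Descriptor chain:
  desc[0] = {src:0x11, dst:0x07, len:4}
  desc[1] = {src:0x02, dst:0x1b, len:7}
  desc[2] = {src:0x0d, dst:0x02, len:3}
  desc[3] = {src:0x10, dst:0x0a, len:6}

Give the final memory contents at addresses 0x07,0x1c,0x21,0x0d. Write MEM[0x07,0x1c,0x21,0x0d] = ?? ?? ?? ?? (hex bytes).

MEM[0x07,0x1c,0x21,0x0d] = a4 aa c2 85

#0 dst[0x07+4] := {0xa4,0xc2,0x85,0x17}
#1 dst[0x1b+7] := {0xc6,0xaa,0x9e,0x36,0x2a,0xa4,0xc2}
#2 dst[0x02+3] := {0xc7,0x08,0x84}
#3 dst[0x0a+6] := {0x1f,0xa4,0xc2,0x85,0x17,0xab}
query mem[0x07]=0xa4, mem[0x1c]=0xaa, mem[0x21]=0xc2, mem[0x0d]=0x85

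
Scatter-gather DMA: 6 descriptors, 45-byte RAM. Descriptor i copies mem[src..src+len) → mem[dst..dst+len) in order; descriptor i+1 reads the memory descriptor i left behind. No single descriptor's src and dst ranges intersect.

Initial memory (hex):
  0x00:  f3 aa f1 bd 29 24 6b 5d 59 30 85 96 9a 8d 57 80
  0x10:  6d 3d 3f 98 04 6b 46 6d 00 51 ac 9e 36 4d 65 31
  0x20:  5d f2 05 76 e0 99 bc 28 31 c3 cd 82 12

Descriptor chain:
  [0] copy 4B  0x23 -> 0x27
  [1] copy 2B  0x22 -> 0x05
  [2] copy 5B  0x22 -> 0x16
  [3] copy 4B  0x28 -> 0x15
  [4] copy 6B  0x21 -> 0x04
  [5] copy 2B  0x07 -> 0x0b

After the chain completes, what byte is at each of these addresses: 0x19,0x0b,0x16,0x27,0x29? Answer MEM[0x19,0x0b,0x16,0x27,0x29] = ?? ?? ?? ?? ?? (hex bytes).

MEM[0x19,0x0b,0x16,0x27,0x29] = 99 e0 99 76 99

D0: mem[0x27..0x2a] <- [76 e0 99 bc]
D1: mem[0x05..0x06] <- [05 76]
D2: mem[0x16..0x1a] <- [05 76 e0 99 bc]
D3: mem[0x15..0x18] <- [e0 99 bc 82]
D4: mem[0x04..0x09] <- [f2 05 76 e0 99 bc]
D5: mem[0x0b..0x0c] <- [e0 99]
query mem[0x19]=0x99, mem[0x0b]=0xe0, mem[0x16]=0x99, mem[0x27]=0x76, mem[0x29]=0x99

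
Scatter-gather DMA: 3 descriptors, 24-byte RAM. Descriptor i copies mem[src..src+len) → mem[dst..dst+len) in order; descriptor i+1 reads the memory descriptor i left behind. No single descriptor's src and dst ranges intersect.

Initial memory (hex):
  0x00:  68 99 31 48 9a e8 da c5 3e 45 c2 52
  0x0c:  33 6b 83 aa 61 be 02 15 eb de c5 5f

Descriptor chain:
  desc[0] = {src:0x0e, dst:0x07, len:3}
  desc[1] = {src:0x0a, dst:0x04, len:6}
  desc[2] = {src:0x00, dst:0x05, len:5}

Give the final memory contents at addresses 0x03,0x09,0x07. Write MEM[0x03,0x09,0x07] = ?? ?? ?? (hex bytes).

#0 dst[0x07+3] := {0x83,0xaa,0x61}
#1 dst[0x04+6] := {0xc2,0x52,0x33,0x6b,0x83,0xaa}
#2 dst[0x05+5] := {0x68,0x99,0x31,0x48,0xc2}
query mem[0x03]=0x48, mem[0x09]=0xc2, mem[0x07]=0x31

MEM[0x03,0x09,0x07] = 48 c2 31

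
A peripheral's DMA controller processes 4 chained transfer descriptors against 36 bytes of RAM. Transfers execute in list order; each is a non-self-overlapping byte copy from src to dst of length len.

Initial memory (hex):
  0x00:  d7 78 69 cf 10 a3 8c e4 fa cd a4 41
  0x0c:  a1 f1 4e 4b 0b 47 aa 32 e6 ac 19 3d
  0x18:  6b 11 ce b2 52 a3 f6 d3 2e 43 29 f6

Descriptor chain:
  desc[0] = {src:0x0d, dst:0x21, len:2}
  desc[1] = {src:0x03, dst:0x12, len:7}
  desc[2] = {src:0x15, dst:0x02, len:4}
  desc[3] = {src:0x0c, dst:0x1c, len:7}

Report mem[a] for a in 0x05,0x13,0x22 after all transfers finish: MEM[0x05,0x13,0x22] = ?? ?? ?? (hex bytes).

MEM[0x05,0x13,0x22] = cd 10 cf

#0 dst[0x21+2] := {0xf1,0x4e}
#1 dst[0x12+7] := {0xcf,0x10,0xa3,0x8c,0xe4,0xfa,0xcd}
#2 dst[0x02+4] := {0x8c,0xe4,0xfa,0xcd}
#3 dst[0x1c+7] := {0xa1,0xf1,0x4e,0x4b,0x0b,0x47,0xcf}
query mem[0x05]=0xcd, mem[0x13]=0x10, mem[0x22]=0xcf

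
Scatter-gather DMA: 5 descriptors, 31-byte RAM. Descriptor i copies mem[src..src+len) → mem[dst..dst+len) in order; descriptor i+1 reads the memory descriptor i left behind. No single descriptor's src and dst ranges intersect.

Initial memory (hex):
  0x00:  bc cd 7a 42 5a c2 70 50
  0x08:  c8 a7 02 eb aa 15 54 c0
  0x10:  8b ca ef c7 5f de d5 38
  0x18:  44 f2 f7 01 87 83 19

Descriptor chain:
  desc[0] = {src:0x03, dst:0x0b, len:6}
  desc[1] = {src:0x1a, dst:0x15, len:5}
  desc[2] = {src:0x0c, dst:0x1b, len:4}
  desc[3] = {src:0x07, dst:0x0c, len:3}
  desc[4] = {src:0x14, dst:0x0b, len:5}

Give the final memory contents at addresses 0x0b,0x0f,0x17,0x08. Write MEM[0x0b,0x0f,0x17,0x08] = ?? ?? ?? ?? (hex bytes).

MEM[0x0b,0x0f,0x17,0x08] = 5f 83 87 c8

#0 dst[0x0b+6] := {0x42,0x5a,0xc2,0x70,0x50,0xc8}
#1 dst[0x15+5] := {0xf7,0x01,0x87,0x83,0x19}
#2 dst[0x1b+4] := {0x5a,0xc2,0x70,0x50}
#3 dst[0x0c+3] := {0x50,0xc8,0xa7}
#4 dst[0x0b+5] := {0x5f,0xf7,0x01,0x87,0x83}
query mem[0x0b]=0x5f, mem[0x0f]=0x83, mem[0x17]=0x87, mem[0x08]=0xc8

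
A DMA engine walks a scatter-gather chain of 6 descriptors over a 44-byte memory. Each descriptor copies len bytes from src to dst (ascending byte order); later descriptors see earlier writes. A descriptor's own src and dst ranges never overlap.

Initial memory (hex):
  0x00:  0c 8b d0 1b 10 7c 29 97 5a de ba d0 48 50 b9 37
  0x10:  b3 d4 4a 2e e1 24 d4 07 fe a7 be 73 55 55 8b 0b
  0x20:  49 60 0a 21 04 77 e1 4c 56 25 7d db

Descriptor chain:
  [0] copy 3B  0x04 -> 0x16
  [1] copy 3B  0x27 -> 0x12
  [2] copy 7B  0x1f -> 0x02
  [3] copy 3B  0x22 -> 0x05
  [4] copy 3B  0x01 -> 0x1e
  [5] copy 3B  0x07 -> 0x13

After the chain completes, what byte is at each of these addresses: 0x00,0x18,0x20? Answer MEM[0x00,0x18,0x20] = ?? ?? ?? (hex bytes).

#0 dst[0x16+3] := {0x10,0x7c,0x29}
#1 dst[0x12+3] := {0x4c,0x56,0x25}
#2 dst[0x02+7] := {0x0b,0x49,0x60,0x0a,0x21,0x04,0x77}
#3 dst[0x05+3] := {0x0a,0x21,0x04}
#4 dst[0x1e+3] := {0x8b,0x0b,0x49}
#5 dst[0x13+3] := {0x04,0x77,0xde}
query mem[0x00]=0x0c, mem[0x18]=0x29, mem[0x20]=0x49

MEM[0x00,0x18,0x20] = 0c 29 49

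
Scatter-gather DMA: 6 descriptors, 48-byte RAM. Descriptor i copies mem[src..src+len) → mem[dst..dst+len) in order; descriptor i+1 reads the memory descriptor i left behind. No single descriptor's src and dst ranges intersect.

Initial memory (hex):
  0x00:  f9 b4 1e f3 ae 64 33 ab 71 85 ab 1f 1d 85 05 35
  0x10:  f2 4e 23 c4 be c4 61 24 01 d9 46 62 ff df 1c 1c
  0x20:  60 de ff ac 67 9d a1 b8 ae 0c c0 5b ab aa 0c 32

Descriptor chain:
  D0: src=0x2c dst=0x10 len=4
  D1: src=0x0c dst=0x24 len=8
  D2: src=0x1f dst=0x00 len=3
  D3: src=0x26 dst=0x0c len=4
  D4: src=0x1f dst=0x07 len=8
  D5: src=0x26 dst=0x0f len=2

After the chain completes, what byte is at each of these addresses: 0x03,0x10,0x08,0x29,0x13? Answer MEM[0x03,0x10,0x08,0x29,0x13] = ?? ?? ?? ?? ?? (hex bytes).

MEM[0x03,0x10,0x08,0x29,0x13] = f3 35 60 aa 32

  after D0: wrote 4B at 0x10 = abaa0c32
  after D1: wrote 8B at 0x24 = 1d850535abaa0c32
  after D2: wrote 3B at 0x00 = 1c60de
  after D3: wrote 4B at 0x0c = 0535abaa
  after D4: wrote 8B at 0x07 = 1c60deffac1d8505
  after D5: wrote 2B at 0x0f = 0535
query mem[0x03]=0xf3, mem[0x10]=0x35, mem[0x08]=0x60, mem[0x29]=0xaa, mem[0x13]=0x32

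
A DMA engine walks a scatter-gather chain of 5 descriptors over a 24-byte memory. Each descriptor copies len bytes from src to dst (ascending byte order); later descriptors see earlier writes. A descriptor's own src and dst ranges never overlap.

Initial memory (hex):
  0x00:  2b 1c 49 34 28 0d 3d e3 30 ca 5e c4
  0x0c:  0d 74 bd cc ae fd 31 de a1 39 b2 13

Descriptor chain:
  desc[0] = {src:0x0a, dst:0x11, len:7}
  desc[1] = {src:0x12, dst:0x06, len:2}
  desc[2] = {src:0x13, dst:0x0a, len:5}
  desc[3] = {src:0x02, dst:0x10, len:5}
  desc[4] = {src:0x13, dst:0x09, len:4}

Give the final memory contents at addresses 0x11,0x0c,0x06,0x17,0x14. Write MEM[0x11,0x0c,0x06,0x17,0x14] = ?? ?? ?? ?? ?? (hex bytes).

MEM[0x11,0x0c,0x06,0x17,0x14] = 34 cc c4 ae c4

[0] 0x0a->0x11 len=7 : 5e c4 0d 74 bd cc ae
[1] 0x12->0x06 len=2 : c4 0d
[2] 0x13->0x0a len=5 : 0d 74 bd cc ae
[3] 0x02->0x10 len=5 : 49 34 28 0d c4
[4] 0x13->0x09 len=4 : 0d c4 bd cc
query mem[0x11]=0x34, mem[0x0c]=0xcc, mem[0x06]=0xc4, mem[0x17]=0xae, mem[0x14]=0xc4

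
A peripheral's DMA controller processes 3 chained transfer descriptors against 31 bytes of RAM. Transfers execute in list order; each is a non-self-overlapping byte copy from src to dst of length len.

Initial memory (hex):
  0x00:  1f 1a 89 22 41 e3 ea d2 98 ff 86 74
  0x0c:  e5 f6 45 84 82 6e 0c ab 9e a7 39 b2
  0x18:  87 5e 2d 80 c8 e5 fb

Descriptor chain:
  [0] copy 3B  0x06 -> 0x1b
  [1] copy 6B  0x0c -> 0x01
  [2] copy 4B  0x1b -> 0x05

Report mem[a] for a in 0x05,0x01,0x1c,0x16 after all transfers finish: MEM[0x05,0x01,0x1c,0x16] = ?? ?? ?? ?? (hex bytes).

[0] 0x06->0x1b len=3 : ea d2 98
[1] 0x0c->0x01 len=6 : e5 f6 45 84 82 6e
[2] 0x1b->0x05 len=4 : ea d2 98 fb
query mem[0x05]=0xea, mem[0x01]=0xe5, mem[0x1c]=0xd2, mem[0x16]=0x39

MEM[0x05,0x01,0x1c,0x16] = ea e5 d2 39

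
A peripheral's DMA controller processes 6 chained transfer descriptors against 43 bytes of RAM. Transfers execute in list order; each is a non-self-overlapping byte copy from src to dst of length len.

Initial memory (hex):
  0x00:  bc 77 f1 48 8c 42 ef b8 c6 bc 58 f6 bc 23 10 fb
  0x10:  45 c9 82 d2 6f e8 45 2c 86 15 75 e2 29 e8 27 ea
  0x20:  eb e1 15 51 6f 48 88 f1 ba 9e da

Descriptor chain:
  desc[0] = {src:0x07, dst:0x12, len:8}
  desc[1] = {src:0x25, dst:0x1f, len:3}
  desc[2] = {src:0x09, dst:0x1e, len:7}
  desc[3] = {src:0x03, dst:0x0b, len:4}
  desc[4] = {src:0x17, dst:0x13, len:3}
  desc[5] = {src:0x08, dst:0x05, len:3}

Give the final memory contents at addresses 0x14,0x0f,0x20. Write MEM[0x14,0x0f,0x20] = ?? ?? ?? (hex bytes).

#0 dst[0x12+8] := {0xb8,0xc6,0xbc,0x58,0xf6,0xbc,0x23,0x10}
#1 dst[0x1f+3] := {0x48,0x88,0xf1}
#2 dst[0x1e+7] := {0xbc,0x58,0xf6,0xbc,0x23,0x10,0xfb}
#3 dst[0x0b+4] := {0x48,0x8c,0x42,0xef}
#4 dst[0x13+3] := {0xbc,0x23,0x10}
#5 dst[0x05+3] := {0xc6,0xbc,0x58}
query mem[0x14]=0x23, mem[0x0f]=0xfb, mem[0x20]=0xf6

MEM[0x14,0x0f,0x20] = 23 fb f6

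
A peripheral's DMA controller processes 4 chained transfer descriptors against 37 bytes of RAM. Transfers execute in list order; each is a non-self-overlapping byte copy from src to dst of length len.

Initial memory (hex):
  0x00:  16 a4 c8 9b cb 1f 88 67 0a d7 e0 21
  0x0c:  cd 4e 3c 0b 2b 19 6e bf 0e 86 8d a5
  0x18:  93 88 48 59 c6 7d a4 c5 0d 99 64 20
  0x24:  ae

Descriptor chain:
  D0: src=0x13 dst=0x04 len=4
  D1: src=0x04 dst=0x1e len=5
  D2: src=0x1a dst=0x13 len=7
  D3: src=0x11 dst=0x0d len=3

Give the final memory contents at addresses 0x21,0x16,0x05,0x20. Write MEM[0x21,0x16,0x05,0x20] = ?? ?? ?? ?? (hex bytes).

D0: mem[0x04..0x07] <- [bf 0e 86 8d]
D1: mem[0x1e..0x22] <- [bf 0e 86 8d 0a]
D2: mem[0x13..0x19] <- [48 59 c6 7d bf 0e 86]
D3: mem[0x0d..0x0f] <- [19 6e 48]
query mem[0x21]=0x8d, mem[0x16]=0x7d, mem[0x05]=0x0e, mem[0x20]=0x86

MEM[0x21,0x16,0x05,0x20] = 8d 7d 0e 86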